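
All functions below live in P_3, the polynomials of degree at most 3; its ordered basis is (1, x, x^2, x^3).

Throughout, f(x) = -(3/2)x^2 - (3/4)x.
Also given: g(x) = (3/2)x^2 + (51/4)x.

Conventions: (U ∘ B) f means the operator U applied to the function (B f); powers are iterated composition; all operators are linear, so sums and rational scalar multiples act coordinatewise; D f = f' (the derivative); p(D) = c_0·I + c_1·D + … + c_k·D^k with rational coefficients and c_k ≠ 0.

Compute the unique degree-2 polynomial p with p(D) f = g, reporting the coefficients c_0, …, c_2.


c_0 = -1, c_1 = -4, c_2 = 1

D^0 f = -(3/2)x^2 - (3/4)x
D^1 f = -3x - 3/4
D^2 f = -3
matching coefficients of g against c_0 f + c_1 Df + … from the top degree down determines the c_i
solution: c_0 = -1, c_1 = -4, c_2 = 1


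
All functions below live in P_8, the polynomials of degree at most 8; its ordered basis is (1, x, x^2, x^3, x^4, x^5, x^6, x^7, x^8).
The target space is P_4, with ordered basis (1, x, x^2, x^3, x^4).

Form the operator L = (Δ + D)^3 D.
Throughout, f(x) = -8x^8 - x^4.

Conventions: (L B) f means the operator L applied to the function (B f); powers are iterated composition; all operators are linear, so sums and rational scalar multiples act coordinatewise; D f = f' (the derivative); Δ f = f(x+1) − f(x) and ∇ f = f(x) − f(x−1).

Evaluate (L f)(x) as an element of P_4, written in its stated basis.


the result is g(x) = -107520x^4 - 322560x^3 - 564480x^2 - 524160x - 207168

D f = -64x^7 - 4x^3
Δ D f = -448x^6 - 1344x^5 - 2240x^4 - 2240x^3 - 1356x^2 - 460x - 68
D D f = -448x^6 - 12x^2
(Δ + D) D f = -896x^6 - 1344x^5 - 2240x^4 - 2240x^3 - 1368x^2 - 460x - 68
Δ (Δ + D) D f = -5376x^5 - 20160x^4 - 40320x^3 - 47040x^2 - 30512x - 8548
D (Δ + D) D f = -5376x^5 - 6720x^4 - 8960x^3 - 6720x^2 - 2736x - 460
(Δ + D) (Δ + D) D f = -10752x^5 - 26880x^4 - 49280x^3 - 53760x^2 - 33248x - 9008
Δ (Δ + D) (Δ + D) D f = -53760x^4 - 215040x^3 - 416640x^2 - 416640x - 173920
D (Δ + D) (Δ + D) D f = -53760x^4 - 107520x^3 - 147840x^2 - 107520x - 33248
(Δ + D) (Δ + D) (Δ + D) D f = -107520x^4 - 322560x^3 - 564480x^2 - 524160x - 207168


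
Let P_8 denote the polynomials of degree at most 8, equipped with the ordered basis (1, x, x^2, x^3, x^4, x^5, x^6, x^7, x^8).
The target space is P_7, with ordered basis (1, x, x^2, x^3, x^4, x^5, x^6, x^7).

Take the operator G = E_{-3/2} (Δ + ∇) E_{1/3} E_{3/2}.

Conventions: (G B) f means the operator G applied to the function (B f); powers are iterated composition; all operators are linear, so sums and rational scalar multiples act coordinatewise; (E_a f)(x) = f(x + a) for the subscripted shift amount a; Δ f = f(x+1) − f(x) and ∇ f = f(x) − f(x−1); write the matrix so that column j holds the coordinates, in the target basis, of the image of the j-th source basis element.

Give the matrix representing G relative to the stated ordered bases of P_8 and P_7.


the matrix is [[0, 2, 4/3, 8/3, 80/27, 352/81, 448/81, 5504/729, 21760/2187]; [0, 0, 4, 4, 32/3, 400/27, 704/27, 3136/81, 44032/729]; [0, 0, 0, 6, 8, 80/3, 400/9, 2464/27, 12544/81]; [0, 0, 0, 0, 8, 40/3, 160/3, 2800/27, 19712/81]; [0, 0, 0, 0, 0, 10, 20, 280/3, 5600/27]; [0, 0, 0, 0, 0, 0, 12, 28, 448/3]; [0, 0, 0, 0, 0, 0, 0, 14, 112/3]; [0, 0, 0, 0, 0, 0, 0, 0, 16]] (rows listed top to bottom)

image of 1: 0
image of x: 2
image of x^2: 4x + 4/3
image of x^3: 6x^2 + 4x + 8/3
image of x^4: 8x^3 + 8x^2 + (32/3)x + 80/27
image of x^5: 10x^4 + (40/3)x^3 + (80/3)x^2 + (400/27)x + 352/81
image of x^6: 12x^5 + 20x^4 + (160/3)x^3 + (400/9)x^2 + (704/27)x + 448/81
image of x^7: 14x^6 + 28x^5 + (280/3)x^4 + (2800/27)x^3 + (2464/27)x^2 + (3136/81)x + 5504/729
image of x^8: 16x^7 + (112/3)x^6 + (448/3)x^5 + (5600/27)x^4 + (19712/81)x^3 + (12544/81)x^2 + (44032/729)x + 21760/2187
each image's coordinates form column j of the matrix


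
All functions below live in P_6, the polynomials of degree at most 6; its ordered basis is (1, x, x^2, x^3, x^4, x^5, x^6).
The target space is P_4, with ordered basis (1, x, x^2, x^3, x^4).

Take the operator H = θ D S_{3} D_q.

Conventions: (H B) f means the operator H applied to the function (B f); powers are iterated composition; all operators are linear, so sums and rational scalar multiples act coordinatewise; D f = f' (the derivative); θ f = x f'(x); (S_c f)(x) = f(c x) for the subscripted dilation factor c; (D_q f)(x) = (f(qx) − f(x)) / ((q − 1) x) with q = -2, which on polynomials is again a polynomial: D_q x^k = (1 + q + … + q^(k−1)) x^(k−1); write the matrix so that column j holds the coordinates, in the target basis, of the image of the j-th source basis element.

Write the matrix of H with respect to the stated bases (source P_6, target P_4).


the matrix is [[0, 0, 0, 0, 0, 0, 0]; [0, 0, 0, 54, 0, 0, 0]; [0, 0, 0, 0, -810, 0, 0]; [0, 0, 0, 0, 0, 10692, 0]; [0, 0, 0, 0, 0, 0, -102060]] (rows listed top to bottom)

image of 1: 0
image of x: 0
image of x^2: 0
image of x^3: 54x
image of x^4: -810x^2
image of x^5: 10692x^3
image of x^6: -102060x^4
each image's coordinates form column j of the matrix


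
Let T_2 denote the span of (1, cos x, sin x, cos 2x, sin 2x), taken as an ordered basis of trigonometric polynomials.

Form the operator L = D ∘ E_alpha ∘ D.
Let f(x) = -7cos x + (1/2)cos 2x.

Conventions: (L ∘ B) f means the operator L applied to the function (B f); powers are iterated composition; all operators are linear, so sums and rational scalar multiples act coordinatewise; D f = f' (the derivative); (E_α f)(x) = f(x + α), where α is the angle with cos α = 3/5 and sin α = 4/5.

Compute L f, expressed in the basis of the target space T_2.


the result is g(x) = (21/5)cos x - (28/5)sin x + (14/25)cos 2x + (48/25)sin 2x

D f = 7sin x - sin 2x
E_alpha D f = (28/5)cos x + (21/5)sin x - (24/25)cos 2x + (7/25)sin 2x
D E_alpha D f = (21/5)cos x - (28/5)sin x + (14/25)cos 2x + (48/25)sin 2x


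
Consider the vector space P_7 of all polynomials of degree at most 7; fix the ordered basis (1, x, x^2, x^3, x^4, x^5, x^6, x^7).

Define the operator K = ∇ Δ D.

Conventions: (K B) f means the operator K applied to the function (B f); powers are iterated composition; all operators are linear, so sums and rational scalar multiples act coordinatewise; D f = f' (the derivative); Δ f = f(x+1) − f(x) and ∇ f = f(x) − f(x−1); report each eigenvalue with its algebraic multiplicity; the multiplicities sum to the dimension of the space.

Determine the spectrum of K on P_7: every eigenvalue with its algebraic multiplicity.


image of 1: 0
image of x: 0
image of x^2: 0
image of x^3: 6
image of x^4: 24x
image of x^5: 60x^2 + 10
image of x^6: 120x^3 + 60x
image of x^7: 210x^4 + 210x^2 + 14
the matrix is upper triangular; its diagonal is (0, 0, 0, 0, 0, 0, 0, 0)
for a triangular matrix the eigenvalues are the diagonal entries, with algebraic multiplicity their repetition count

λ = 0 (multiplicity 8)


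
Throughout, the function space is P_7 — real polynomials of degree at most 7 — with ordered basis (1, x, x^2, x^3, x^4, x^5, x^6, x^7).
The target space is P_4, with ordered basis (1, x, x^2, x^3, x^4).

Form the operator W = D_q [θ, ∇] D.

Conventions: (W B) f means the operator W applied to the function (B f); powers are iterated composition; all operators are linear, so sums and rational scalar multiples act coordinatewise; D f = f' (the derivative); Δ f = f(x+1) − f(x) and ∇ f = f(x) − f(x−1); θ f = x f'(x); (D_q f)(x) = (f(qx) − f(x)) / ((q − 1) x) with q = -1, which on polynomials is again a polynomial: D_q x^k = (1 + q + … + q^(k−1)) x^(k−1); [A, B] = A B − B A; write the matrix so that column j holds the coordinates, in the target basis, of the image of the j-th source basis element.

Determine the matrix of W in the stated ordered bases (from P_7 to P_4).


the matrix is [[0, 0, 0, -6, 24, -60, 120, -210]; [0, 0, 0, 0, 0, 0, 0, 0]; [0, 0, 0, 0, 0, -20, 120, -420]; [0, 0, 0, 0, 0, 0, 0, 0]; [0, 0, 0, 0, 0, 0, 0, -42]] (rows listed top to bottom)

image of 1: 0
image of x: 0
image of x^2: 0
image of x^3: -6
image of x^4: 24
image of x^5: -20x^2 - 60
image of x^6: 120x^2 + 120
image of x^7: -42x^4 - 420x^2 - 210
each image's coordinates form column j of the matrix


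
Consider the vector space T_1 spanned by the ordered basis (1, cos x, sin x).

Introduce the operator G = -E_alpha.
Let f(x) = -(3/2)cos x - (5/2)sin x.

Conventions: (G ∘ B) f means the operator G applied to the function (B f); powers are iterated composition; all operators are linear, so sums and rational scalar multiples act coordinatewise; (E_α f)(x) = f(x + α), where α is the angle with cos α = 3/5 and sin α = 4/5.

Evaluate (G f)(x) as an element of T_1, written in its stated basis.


E_alpha f = -(29/10)cos x - (3/10)sin x
(-E_alpha) f = (29/10)cos x + (3/10)sin x

the result is g(x) = (29/10)cos x + (3/10)sin x


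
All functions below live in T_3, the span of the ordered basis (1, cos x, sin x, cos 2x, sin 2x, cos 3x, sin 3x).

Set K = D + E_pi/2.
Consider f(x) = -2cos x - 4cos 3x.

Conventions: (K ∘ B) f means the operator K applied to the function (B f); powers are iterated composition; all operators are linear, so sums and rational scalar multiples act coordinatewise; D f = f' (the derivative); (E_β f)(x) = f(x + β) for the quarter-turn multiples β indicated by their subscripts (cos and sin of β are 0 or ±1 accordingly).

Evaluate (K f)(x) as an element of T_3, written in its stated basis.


g(x) = 4sin x + 8sin 3x

D f = 2sin x + 12sin 3x
E_pi/2 f = 2sin x - 4sin 3x
(D + E_pi/2) f = 4sin x + 8sin 3x


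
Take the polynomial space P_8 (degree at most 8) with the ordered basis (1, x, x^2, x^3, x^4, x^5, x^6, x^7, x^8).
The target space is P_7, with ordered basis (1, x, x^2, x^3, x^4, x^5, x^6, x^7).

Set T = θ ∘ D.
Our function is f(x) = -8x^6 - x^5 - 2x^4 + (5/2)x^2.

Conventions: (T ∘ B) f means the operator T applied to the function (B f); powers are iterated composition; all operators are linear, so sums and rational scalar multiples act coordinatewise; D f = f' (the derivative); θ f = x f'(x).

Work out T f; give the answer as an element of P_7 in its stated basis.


D f = -48x^5 - 5x^4 - 8x^3 + 5x
θ D f = -240x^5 - 20x^4 - 24x^3 + 5x

the image equals g(x) = -240x^5 - 20x^4 - 24x^3 + 5x


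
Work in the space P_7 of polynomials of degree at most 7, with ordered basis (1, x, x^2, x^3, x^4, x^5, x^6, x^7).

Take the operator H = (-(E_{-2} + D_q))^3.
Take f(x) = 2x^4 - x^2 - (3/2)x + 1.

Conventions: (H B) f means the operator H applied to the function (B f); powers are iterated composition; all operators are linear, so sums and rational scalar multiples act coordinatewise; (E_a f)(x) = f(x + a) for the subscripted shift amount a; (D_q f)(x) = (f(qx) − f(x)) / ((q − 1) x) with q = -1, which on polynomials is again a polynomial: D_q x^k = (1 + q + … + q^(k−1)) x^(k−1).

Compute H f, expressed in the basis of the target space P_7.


the image equals g(x) = -2x^4 + 48x^3 - 383x^2 + (3307/2)x - 3867/2

E_{-2} f = 2x^4 - 16x^3 + 47x^2 - (123/2)x + 32
D_q f = -3/2
(E_{-2} + D_q) f = 2x^4 - 16x^3 + 47x^2 - (123/2)x + 61/2
(-(E_{-2} + D_q)) f = -2x^4 + 16x^3 - 47x^2 + (123/2)x - 61/2
E_{-2} (-(E_{-2} + D_q)) f = -2x^4 + 32x^3 - 191x^2 + (1011/2)x - 1003/2
D_q (-(E_{-2} + D_q)) f = 16x^2 + 123/2
(E_{-2} + D_q) (-(E_{-2} + D_q)) f = -2x^4 + 32x^3 - 175x^2 + (1011/2)x - 440
(-(E_{-2} + D_q)) (-(E_{-2} + D_q)) f = 2x^4 - 32x^3 + 175x^2 - (1011/2)x + 440
E_{-2} (-(E_{-2} + D_q)) (-(E_{-2} + D_q)) f = 2x^4 - 48x^3 + 415x^2 - (3307/2)x + 2439
D_q (-(E_{-2} + D_q)) (-(E_{-2} + D_q)) f = -32x^2 - 1011/2
(E_{-2} + D_q) (-(E_{-2} + D_q)) (-(E_{-2} + D_q)) f = 2x^4 - 48x^3 + 383x^2 - (3307/2)x + 3867/2
(-(E_{-2} + D_q)) (-(E_{-2} + D_q)) (-(E_{-2} + D_q)) f = -2x^4 + 48x^3 - 383x^2 + (3307/2)x - 3867/2


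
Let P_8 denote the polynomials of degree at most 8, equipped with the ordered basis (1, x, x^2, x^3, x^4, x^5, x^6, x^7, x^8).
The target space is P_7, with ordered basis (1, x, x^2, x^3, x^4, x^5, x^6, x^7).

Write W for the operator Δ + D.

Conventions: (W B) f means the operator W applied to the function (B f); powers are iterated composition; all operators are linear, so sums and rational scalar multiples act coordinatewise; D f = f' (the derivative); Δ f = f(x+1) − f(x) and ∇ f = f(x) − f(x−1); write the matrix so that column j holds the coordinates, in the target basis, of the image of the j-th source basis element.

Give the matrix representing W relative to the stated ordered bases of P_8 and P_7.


the matrix is [[0, 2, 1, 1, 1, 1, 1, 1, 1]; [0, 0, 4, 3, 4, 5, 6, 7, 8]; [0, 0, 0, 6, 6, 10, 15, 21, 28]; [0, 0, 0, 0, 8, 10, 20, 35, 56]; [0, 0, 0, 0, 0, 10, 15, 35, 70]; [0, 0, 0, 0, 0, 0, 12, 21, 56]; [0, 0, 0, 0, 0, 0, 0, 14, 28]; [0, 0, 0, 0, 0, 0, 0, 0, 16]] (rows listed top to bottom)

image of 1: 0
image of x: 2
image of x^2: 4x + 1
image of x^3: 6x^2 + 3x + 1
image of x^4: 8x^3 + 6x^2 + 4x + 1
image of x^5: 10x^4 + 10x^3 + 10x^2 + 5x + 1
image of x^6: 12x^5 + 15x^4 + 20x^3 + 15x^2 + 6x + 1
image of x^7: 14x^6 + 21x^5 + 35x^4 + 35x^3 + 21x^2 + 7x + 1
image of x^8: 16x^7 + 28x^6 + 56x^5 + 70x^4 + 56x^3 + 28x^2 + 8x + 1
each image's coordinates form column j of the matrix


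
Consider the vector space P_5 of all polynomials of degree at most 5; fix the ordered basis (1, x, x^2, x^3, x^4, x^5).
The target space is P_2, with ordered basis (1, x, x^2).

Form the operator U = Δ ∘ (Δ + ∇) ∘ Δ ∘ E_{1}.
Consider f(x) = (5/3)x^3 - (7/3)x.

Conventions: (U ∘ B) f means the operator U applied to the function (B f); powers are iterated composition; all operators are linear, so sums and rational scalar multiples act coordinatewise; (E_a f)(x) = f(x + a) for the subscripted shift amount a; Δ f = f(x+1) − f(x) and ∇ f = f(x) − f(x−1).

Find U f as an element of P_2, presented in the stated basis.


E_{1} f = (5/3)x^3 + 5x^2 + (8/3)x - 2/3
Δ E_{1} f = 5x^2 + 15x + 28/3
Δ (Δ ∘ E_{1}) f = 10x + 20
∇ (Δ ∘ E_{1}) f = 10x + 10
(Δ + ∇) (Δ ∘ E_{1}) f = 20x + 30
Δ ((Δ + ∇) ∘ Δ ∘ E_{1}) f = 20

the image equals g(x) = 20


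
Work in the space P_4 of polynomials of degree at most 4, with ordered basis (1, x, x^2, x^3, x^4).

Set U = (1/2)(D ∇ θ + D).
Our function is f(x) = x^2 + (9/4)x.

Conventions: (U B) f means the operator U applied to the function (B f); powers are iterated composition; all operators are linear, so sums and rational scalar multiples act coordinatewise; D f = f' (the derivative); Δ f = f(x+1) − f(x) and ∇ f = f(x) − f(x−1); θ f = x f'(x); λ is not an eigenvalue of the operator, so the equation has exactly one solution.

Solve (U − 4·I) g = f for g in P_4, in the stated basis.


write g with unknown coordinates in the stated basis and equate coefficients in (U − 4·I) g = f
solving from the highest basis element down gives g = -(1/4)x^2 - (5/8)x - 13/64
check: U g = -(1/4)x - 13/16
so U g − 4·g = x^2 + (9/4)x = f ✓

g(x) = -(1/4)x^2 - (5/8)x - 13/64


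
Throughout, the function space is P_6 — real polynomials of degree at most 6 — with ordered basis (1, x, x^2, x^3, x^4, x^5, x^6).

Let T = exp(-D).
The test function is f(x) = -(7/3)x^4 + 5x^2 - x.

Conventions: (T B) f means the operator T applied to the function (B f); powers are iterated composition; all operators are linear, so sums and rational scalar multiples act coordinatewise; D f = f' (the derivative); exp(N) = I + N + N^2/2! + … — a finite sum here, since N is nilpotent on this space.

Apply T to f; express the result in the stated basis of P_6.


the image equals g(x) = -(7/3)x^4 + (28/3)x^3 - 9x^2 - (5/3)x + 11/3

order-1 term: (28/3)x^3 - 10x + 1
order-2 term: -14x^2 + 5
order-3 term: (28/3)x
order-4 term: -7/3
the series for exp(-D) f terminates at order 4
exp(-D) f = -(7/3)x^4 + (28/3)x^3 - 9x^2 - (5/3)x + 11/3


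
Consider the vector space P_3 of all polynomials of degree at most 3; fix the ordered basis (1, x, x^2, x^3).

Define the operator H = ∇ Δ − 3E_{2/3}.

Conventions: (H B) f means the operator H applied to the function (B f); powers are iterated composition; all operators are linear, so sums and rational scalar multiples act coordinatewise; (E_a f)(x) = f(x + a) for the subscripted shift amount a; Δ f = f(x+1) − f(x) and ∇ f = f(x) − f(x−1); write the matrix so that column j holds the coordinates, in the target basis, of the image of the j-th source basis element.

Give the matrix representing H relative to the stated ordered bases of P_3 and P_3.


image of 1: -3
image of x: -3x - 2
image of x^2: -3x^2 - 4x + 2/3
image of x^3: -3x^3 - 6x^2 + 2x - 8/9
each image's coordinates form column j of the matrix

the matrix is [[-3, -2, 2/3, -8/9]; [0, -3, -4, 2]; [0, 0, -3, -6]; [0, 0, 0, -3]] (rows listed top to bottom)


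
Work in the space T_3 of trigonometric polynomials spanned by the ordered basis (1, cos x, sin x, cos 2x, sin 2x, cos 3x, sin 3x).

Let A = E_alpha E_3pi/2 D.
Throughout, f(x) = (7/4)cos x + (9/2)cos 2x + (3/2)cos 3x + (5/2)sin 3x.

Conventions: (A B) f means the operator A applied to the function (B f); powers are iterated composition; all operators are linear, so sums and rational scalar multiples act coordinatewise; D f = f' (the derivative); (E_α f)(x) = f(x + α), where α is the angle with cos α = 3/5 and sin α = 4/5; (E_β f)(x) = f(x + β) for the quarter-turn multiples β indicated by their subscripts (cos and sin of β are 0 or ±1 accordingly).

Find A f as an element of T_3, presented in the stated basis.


the result is g(x) = (21/20)cos x - (7/5)sin x + (216/25)cos 2x - (63/25)sin 2x + (393/250)cos 3x + (2151/250)sin 3x

D f = -(7/4)sin x - 9sin 2x + (15/2)cos 3x - (9/2)sin 3x
E_3pi/2 D f = (7/4)cos x + 9sin 2x - (9/2)cos 3x - (15/2)sin 3x
E_alpha E_3pi/2 D f = (21/20)cos x - (7/5)sin x + (216/25)cos 2x - (63/25)sin 2x + (393/250)cos 3x + (2151/250)sin 3x


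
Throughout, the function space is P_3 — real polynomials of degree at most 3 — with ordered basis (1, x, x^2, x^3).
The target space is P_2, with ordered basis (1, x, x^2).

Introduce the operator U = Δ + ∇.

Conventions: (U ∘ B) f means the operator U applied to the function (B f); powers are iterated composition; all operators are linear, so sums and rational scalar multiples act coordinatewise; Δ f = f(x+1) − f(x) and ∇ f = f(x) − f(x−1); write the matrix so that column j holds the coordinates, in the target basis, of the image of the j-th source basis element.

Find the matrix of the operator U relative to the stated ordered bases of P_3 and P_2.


image of 1: 0
image of x: 2
image of x^2: 4x
image of x^3: 6x^2 + 2
each image's coordinates form column j of the matrix

the matrix is [[0, 2, 0, 2]; [0, 0, 4, 0]; [0, 0, 0, 6]] (rows listed top to bottom)


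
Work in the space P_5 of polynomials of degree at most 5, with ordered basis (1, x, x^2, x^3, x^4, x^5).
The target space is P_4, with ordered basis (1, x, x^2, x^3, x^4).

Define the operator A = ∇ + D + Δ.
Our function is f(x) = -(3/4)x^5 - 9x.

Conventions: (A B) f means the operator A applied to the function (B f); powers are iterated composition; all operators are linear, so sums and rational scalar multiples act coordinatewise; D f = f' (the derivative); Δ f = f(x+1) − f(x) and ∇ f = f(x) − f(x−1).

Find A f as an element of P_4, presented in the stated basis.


the result is g(x) = -(45/4)x^4 - 15x^2 - 57/2

∇ f = -(15/4)x^4 + (15/2)x^3 - (15/2)x^2 + (15/4)x - 39/4
D f = -(15/4)x^4 - 9
Δ f = -(15/4)x^4 - (15/2)x^3 - (15/2)x^2 - (15/4)x - 39/4
(∇ + D + Δ) f = -(45/4)x^4 - 15x^2 - 57/2


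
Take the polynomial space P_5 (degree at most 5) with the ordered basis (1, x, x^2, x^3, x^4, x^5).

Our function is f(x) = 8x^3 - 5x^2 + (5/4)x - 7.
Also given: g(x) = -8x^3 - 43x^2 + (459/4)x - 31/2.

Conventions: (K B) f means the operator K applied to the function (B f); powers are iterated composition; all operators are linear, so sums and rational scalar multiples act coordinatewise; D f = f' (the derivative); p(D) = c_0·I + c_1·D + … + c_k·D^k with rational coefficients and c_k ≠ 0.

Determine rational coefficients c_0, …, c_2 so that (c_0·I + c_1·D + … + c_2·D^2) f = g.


c_0 = -1, c_1 = -2, c_2 = 2

D^0 f = 8x^3 - 5x^2 + (5/4)x - 7
D^1 f = 24x^2 - 10x + 5/4
D^2 f = 48x - 10
matching coefficients of g against c_0 f + c_1 Df + … from the top degree down determines the c_i
solution: c_0 = -1, c_1 = -2, c_2 = 2


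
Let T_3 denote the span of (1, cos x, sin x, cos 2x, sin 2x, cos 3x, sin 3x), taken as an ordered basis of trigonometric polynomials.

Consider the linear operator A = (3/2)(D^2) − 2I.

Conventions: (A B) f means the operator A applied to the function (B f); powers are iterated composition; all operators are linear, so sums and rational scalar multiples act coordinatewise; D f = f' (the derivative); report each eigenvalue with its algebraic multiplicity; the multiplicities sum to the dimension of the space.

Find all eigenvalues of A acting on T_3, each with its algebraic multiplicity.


λ = -31/2 (multiplicity 2), λ = -8 (multiplicity 2), λ = -7/2 (multiplicity 2), λ = -2 (multiplicity 1)

image of 1: -2
image of cos x: -(7/2)cos x
image of sin x: -(7/2)sin x
image of cos 2x: -8cos 2x
image of sin 2x: -8sin 2x
image of cos 3x: -(31/2)cos 3x
image of sin 3x: -(31/2)sin 3x
the matrix is diagonal; its diagonal is (-2, -7/2, -7/2, -8, -8, -31/2, -31/2)
for a triangular matrix the eigenvalues are the diagonal entries, with algebraic multiplicity their repetition count


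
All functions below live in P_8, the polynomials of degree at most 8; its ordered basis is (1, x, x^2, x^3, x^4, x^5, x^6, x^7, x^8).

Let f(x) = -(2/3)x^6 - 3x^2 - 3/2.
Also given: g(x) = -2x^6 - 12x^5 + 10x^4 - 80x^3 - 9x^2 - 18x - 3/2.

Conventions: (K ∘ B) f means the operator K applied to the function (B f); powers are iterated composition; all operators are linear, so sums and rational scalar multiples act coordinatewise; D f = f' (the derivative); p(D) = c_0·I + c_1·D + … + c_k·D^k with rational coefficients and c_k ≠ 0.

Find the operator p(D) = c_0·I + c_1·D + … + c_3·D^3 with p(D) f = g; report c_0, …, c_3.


c_0 = 3, c_1 = 3, c_2 = -1/2, c_3 = 1

D^0 f = -(2/3)x^6 - 3x^2 - 3/2
D^1 f = -4x^5 - 6x
D^2 f = -20x^4 - 6
D^3 f = -80x^3
matching coefficients of g against c_0 f + c_1 Df + … from the top degree down determines the c_i
solution: c_0 = 3, c_1 = 3, c_2 = -1/2, c_3 = 1


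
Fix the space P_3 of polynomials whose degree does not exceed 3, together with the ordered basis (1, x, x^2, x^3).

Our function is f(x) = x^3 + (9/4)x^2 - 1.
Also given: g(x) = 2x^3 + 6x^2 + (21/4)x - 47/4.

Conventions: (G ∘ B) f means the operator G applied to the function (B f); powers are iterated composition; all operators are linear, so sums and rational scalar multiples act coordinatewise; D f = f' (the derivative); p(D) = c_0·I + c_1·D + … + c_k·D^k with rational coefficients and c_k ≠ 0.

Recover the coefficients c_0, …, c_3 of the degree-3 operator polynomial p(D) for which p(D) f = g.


p(D) = 2·I + (1/2)·D + (1/2)·D^2 − 2·D^3, i.e. c_0 = 2, c_1 = 1/2, c_2 = 1/2, c_3 = -2

D^0 f = x^3 + (9/4)x^2 - 1
D^1 f = 3x^2 + (9/2)x
D^2 f = 6x + 9/2
D^3 f = 6
matching coefficients of g against c_0 f + c_1 Df + … from the top degree down determines the c_i
solution: c_0 = 2, c_1 = 1/2, c_2 = 1/2, c_3 = -2


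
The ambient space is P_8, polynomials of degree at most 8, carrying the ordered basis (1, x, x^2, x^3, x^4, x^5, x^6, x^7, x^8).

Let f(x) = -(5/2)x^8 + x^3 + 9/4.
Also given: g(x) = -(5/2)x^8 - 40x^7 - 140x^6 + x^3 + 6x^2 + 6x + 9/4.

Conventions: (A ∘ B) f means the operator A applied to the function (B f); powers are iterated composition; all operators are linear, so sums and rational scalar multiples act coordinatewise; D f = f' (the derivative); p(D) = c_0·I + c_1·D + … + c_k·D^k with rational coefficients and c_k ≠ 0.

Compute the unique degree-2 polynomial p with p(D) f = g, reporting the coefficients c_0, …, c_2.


p(D) = I + 2·D + D^2, i.e. c_0 = 1, c_1 = 2, c_2 = 1

D^0 f = -(5/2)x^8 + x^3 + 9/4
D^1 f = -20x^7 + 3x^2
D^2 f = -140x^6 + 6x
matching coefficients of g against c_0 f + c_1 Df + … from the top degree down determines the c_i
solution: c_0 = 1, c_1 = 2, c_2 = 1


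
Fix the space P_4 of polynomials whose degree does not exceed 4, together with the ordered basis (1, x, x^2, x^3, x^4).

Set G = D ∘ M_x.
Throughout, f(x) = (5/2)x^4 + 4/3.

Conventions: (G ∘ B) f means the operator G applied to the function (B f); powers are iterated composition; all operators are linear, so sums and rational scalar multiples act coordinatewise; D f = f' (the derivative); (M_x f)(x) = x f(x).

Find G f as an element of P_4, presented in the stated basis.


g(x) = (25/2)x^4 + 4/3

M_x f = (5/2)x^5 + (4/3)x
D M_x f = (25/2)x^4 + 4/3


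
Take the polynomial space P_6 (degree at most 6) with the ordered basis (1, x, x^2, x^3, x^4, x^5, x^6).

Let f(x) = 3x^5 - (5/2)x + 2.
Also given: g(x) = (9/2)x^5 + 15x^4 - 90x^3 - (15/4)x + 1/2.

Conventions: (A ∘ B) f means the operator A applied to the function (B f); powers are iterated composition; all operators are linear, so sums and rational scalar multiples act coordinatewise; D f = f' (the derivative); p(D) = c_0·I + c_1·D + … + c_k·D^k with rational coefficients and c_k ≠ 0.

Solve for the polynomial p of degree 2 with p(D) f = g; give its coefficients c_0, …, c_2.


c_0 = 3/2, c_1 = 1, c_2 = -3/2

D^0 f = 3x^5 - (5/2)x + 2
D^1 f = 15x^4 - 5/2
D^2 f = 60x^3
matching coefficients of g against c_0 f + c_1 Df + … from the top degree down determines the c_i
solution: c_0 = 3/2, c_1 = 1, c_2 = -3/2


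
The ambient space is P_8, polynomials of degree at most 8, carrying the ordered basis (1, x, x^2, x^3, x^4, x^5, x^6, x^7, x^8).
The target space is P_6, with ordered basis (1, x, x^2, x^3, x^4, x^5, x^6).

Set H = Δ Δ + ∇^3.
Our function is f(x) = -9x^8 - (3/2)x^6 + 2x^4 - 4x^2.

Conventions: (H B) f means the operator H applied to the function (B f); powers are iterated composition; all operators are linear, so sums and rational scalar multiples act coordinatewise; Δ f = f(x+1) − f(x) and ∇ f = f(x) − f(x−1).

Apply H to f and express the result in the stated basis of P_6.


g(x) = -504x^6 - 6048x^5 + 13815x^4 - 91080x^3 + 120975x^2 - 140628x + 50543

Δ f = -72x^7 - 252x^6 - 513x^5 - (1305/2)x^4 - 526x^3 - (525/2)x^2 - 81x - 25/2
Δ Δ f = -504x^6 - 3024x^5 - 8865x^4 - 15300x^3 - 15915x^2 - 9294x - 2359
∇ f = -72x^7 + 252x^6 - 513x^5 + (1305/2)x^4 - 526x^3 + (525/2)x^2 - 81x + 25/2
∇ ∇ f = -504x^6 + 3024x^5 - 8865x^4 + 15300x^3 - 15915x^2 + 9294x - 2359
∇ ∇ ∇ f = -3024x^5 + 22680x^4 - 75780x^3 + 136890x^2 - 131334x + 52902
(Δ Δ + ∇^3) f = -504x^6 - 6048x^5 + 13815x^4 - 91080x^3 + 120975x^2 - 140628x + 50543


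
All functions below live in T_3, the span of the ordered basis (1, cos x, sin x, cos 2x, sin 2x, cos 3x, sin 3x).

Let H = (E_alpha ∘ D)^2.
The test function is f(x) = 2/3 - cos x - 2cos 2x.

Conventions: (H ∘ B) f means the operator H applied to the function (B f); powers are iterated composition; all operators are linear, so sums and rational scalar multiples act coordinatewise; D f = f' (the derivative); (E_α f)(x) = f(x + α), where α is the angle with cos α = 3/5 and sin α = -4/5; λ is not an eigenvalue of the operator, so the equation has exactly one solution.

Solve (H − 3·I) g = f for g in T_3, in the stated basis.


g(x) = -2/9 + (17/52)cos x - (3/26)sin x - (466/2977)cos 2x + (2688/2977)sin 2x

write g with unknown coordinates in the stated basis and equate coefficients in (H − 3·I) g = f
solving from the highest basis element down gives g = -2/9 + (17/52)cos x - (3/26)sin x - (466/2977)cos 2x + (2688/2977)sin 2x
check: H g = -(1/52)cos x - (9/26)sin x - (7352/2977)cos 2x + (8064/2977)sin 2x
so H g − 3·g = 2/3 - cos x - 2cos 2x = f ✓


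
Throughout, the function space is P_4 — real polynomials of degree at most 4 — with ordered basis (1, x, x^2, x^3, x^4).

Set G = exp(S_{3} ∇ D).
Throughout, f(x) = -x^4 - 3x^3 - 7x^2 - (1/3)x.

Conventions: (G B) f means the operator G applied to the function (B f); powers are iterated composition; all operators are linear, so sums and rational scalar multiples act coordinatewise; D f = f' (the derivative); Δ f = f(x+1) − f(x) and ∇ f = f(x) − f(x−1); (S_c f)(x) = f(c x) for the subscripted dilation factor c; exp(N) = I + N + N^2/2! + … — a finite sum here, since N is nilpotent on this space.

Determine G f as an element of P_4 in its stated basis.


order-1 term: -108x^2 - 18x - 9
order-2 term: -108
the series for exp(S_{3} ∇ D) f terminates at order 2
exp(S_{3} ∇ D) f = -x^4 - 3x^3 - 115x^2 - (55/3)x - 117

the result is g(x) = -x^4 - 3x^3 - 115x^2 - (55/3)x - 117


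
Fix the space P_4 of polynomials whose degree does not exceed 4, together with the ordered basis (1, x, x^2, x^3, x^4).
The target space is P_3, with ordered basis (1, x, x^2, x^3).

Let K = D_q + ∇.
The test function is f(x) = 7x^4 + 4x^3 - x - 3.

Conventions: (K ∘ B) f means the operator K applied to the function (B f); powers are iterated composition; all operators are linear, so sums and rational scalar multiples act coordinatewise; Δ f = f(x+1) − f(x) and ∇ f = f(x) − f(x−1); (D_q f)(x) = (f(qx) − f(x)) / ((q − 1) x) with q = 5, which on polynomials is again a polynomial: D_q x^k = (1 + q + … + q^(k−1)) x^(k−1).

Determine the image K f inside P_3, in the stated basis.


D_q f = 1092x^3 + 124x^2 - 1
∇ f = 28x^3 - 30x^2 + 16x - 4
(D_q + ∇) f = 1120x^3 + 94x^2 + 16x - 5

the image equals g(x) = 1120x^3 + 94x^2 + 16x - 5


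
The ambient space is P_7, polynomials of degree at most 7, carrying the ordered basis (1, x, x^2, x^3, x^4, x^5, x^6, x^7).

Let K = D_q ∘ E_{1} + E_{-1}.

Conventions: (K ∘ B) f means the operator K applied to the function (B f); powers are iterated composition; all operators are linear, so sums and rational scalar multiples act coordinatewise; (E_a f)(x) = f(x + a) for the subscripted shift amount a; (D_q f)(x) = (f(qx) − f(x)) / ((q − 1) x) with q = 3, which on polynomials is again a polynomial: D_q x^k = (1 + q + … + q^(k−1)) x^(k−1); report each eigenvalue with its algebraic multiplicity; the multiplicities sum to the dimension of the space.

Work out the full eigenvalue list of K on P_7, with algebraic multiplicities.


image of 1: 1
image of x: x
image of x^2: x^2 + 2x + 3
image of x^3: x^3 + 10x^2 + 15x + 2
image of x^4: x^4 + 36x^3 + 58x^2 + 20x + 5
image of x^5: x^5 + 116x^4 + 210x^3 + 120x^2 + 45x + 4
image of x^6: x^6 + 358x^5 + 741x^4 + 580x^3 + 275x^2 + 54x + 7
image of x^7: x^7 + 1086x^6 + 2569x^5 + 2506x^4 + 1435x^3 + 434x^2 + 91x + 6
the matrix is upper triangular; its diagonal is (1, 1, 1, 1, 1, 1, 1, 1)
for a triangular matrix the eigenvalues are the diagonal entries, with algebraic multiplicity their repetition count

λ = 1 (multiplicity 8)


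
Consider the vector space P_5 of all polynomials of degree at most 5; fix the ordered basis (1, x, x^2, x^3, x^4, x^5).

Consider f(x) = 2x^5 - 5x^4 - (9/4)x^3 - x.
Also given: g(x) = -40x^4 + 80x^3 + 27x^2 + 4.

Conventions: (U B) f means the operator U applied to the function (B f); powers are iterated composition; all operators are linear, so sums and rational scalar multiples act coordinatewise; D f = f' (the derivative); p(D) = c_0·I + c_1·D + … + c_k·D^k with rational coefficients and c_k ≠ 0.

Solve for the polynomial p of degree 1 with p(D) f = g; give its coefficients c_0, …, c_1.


p(D) = -4·D, i.e. c_0 = 0, c_1 = -4

D^0 f = 2x^5 - 5x^4 - (9/4)x^3 - x
D^1 f = 10x^4 - 20x^3 - (27/4)x^2 - 1
matching coefficients of g against c_0 f + c_1 Df + … from the top degree down determines the c_i
solution: c_0 = 0, c_1 = -4


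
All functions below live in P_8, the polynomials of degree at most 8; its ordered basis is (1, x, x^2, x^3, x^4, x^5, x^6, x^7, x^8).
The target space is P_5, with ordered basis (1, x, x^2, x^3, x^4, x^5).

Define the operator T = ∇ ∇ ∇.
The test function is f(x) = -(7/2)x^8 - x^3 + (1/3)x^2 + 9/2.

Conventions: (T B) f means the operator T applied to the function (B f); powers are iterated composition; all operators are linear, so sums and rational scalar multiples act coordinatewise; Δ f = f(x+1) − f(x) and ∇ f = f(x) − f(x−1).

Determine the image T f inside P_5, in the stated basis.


the result is g(x) = -1176x^5 + 8820x^4 - 29400x^3 + 52920x^2 - 50568x + 20280

∇ f = -28x^7 + 98x^6 - 196x^5 + 245x^4 - 196x^3 + 95x^2 - (73/3)x + 13/6
∇ ∇ f = -196x^6 + 1176x^5 - 3430x^4 + 5880x^3 - 6076x^2 + 3522x - 2647/3
∇ ∇ ∇ f = -1176x^5 + 8820x^4 - 29400x^3 + 52920x^2 - 50568x + 20280


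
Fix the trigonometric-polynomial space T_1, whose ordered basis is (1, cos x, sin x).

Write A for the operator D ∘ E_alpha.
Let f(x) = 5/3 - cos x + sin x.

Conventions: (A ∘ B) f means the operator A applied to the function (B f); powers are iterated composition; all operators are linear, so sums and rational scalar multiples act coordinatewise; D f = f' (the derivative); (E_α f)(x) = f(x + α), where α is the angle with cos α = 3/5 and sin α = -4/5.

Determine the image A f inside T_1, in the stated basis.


E_alpha f = 5/3 - (7/5)cos x - (1/5)sin x
D E_alpha f = -(1/5)cos x + (7/5)sin x

the image equals g(x) = -(1/5)cos x + (7/5)sin x


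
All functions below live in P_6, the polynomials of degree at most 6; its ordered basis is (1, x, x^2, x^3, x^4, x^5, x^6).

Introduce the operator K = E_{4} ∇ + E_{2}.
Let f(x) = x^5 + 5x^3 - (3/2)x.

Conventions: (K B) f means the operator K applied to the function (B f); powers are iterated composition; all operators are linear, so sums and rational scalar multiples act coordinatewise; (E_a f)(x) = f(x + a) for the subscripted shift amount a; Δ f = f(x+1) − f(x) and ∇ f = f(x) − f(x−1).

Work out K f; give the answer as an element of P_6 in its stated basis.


the result is g(x) = x^5 + 15x^4 + 115x^3 + 495x^2 + (2237/2)x + 2067/2

∇ f = 5x^4 - 10x^3 + 25x^2 - 20x + 9/2
E_{4} ∇ f = 5x^4 + 70x^3 + 385x^2 + 980x + 1929/2
E_{2} f = x^5 + 10x^4 + 45x^3 + 110x^2 + (277/2)x + 69
(E_{4} ∇ + E_{2}) f = x^5 + 15x^4 + 115x^3 + 495x^2 + (2237/2)x + 2067/2


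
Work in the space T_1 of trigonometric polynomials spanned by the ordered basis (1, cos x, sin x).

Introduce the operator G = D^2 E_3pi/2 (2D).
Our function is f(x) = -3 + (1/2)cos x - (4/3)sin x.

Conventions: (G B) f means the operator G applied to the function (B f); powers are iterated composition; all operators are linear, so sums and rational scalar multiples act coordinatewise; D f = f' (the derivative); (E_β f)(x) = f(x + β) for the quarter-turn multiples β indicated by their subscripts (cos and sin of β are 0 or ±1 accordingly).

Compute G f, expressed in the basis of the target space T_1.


D f = -(4/3)cos x - (1/2)sin x
(2D) f = -(8/3)cos x - sin x
E_3pi/2 (2D) f = cos x - (8/3)sin x
D E_3pi/2 (2D) f = -(8/3)cos x - sin x
D D E_3pi/2 (2D) f = -cos x + (8/3)sin x

the result is g(x) = -cos x + (8/3)sin x


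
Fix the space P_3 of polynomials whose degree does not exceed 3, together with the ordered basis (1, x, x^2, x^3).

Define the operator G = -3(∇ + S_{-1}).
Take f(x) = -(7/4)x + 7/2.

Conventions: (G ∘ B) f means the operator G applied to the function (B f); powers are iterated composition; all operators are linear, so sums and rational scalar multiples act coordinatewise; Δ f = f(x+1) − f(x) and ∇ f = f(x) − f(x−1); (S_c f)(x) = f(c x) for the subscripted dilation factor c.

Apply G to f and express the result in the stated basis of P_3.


∇ f = -7/4
S_{-1} f = (7/4)x + 7/2
(∇ + S_{-1}) f = (7/4)x + 7/4
(-3(∇ + S_{-1})) f = -(21/4)x - 21/4

g(x) = -(21/4)x - 21/4


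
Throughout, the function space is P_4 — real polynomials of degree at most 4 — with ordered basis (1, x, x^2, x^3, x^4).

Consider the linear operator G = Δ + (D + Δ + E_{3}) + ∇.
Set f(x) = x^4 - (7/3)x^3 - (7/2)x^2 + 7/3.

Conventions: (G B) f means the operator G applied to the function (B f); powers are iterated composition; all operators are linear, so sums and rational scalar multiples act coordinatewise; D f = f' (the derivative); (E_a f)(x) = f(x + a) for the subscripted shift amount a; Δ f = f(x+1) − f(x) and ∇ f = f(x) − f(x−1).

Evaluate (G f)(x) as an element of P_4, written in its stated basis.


Δ f = 4x^3 - x^2 - 10x - 29/6
D f = 4x^3 - 7x^2 - 7x
Δ f = 4x^3 - x^2 - 10x - 29/6
E_{3} f = x^4 + (29/3)x^3 + (59/2)x^2 + 24x - 67/6
(D + Δ + E_{3}) f = x^4 + (53/3)x^3 + (43/2)x^2 + 7x - 16
∇ f = 4x^3 - 13x^2 + 4x + 1/6
(Δ + (D + Δ + E_{3}) + ∇) f = x^4 + (77/3)x^3 + (15/2)x^2 + x - 62/3

the result is g(x) = x^4 + (77/3)x^3 + (15/2)x^2 + x - 62/3


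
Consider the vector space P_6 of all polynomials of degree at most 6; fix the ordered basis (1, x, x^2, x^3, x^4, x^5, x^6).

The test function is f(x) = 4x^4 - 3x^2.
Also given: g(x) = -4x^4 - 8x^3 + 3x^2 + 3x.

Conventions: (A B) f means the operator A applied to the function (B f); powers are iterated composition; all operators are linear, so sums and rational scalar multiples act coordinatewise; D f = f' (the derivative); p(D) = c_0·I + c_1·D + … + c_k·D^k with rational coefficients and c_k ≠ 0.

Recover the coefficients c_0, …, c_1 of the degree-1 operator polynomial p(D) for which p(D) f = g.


p(D) = -I − (1/2)·D, i.e. c_0 = -1, c_1 = -1/2

D^0 f = 4x^4 - 3x^2
D^1 f = 16x^3 - 6x
matching coefficients of g against c_0 f + c_1 Df + … from the top degree down determines the c_i
solution: c_0 = -1, c_1 = -1/2


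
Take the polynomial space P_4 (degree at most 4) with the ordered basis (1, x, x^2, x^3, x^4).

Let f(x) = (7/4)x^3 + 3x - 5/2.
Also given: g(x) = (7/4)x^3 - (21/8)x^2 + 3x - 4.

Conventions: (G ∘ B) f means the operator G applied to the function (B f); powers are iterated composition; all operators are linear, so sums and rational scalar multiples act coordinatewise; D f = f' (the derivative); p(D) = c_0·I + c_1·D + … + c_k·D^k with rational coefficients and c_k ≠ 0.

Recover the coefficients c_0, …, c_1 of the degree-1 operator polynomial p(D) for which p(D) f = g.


D^0 f = (7/4)x^3 + 3x - 5/2
D^1 f = (21/4)x^2 + 3
matching coefficients of g against c_0 f + c_1 Df + … from the top degree down determines the c_i
solution: c_0 = 1, c_1 = -1/2

c_0 = 1, c_1 = -1/2


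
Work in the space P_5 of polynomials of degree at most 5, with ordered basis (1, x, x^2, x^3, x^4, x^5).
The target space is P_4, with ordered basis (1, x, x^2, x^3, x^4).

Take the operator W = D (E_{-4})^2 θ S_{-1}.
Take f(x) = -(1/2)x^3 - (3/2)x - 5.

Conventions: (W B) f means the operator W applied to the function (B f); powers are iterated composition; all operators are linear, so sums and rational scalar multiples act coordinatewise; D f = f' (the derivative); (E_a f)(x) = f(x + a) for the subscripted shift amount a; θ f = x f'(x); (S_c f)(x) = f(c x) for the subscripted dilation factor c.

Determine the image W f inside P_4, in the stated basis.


S_{-1} f = (1/2)x^3 + (3/2)x - 5
θ S_{-1} f = (3/2)x^3 + (3/2)x
E_{-4} θ S_{-1} f = (3/2)x^3 - 18x^2 + (147/2)x - 102
E_{-4} E_{-4} θ S_{-1} f = (3/2)x^3 - 36x^2 + (579/2)x - 780
D (E_{-4})^2 θ S_{-1} f = (9/2)x^2 - 72x + 579/2

the image equals g(x) = (9/2)x^2 - 72x + 579/2


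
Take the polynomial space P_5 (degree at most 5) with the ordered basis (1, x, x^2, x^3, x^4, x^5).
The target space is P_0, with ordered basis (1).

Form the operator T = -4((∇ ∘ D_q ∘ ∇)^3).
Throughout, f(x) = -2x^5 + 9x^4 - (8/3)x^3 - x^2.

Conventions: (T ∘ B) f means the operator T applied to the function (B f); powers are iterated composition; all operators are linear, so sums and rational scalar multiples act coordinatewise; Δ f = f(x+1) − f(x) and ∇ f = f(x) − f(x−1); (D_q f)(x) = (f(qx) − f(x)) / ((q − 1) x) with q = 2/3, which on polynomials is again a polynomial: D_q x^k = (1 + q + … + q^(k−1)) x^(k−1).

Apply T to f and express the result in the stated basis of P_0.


∇ f = -10x^4 + 56x^3 - 82x^2 + 52x - 38/3
D_q ∇ f = -(650/27)x^3 + (1064/9)x^2 - (410/3)x + 52
∇ D_q ∇ f = -(650/9)x^2 + (926/3)x - 7532/27
∇ (∇ ∘ D_q ∘ ∇) f = -(1300/9)x + 3428/9
D_q ∇ (∇ ∘ D_q ∘ ∇) f = -1300/9
∇ D_q ∇ (∇ ∘ D_q ∘ ∇) f = 0
∇ (∇ ∘ D_q ∘ ∇) (∇ ∘ D_q ∘ ∇) f = 0
D_q ∇ (∇ ∘ D_q ∘ ∇) (∇ ∘ D_q ∘ ∇) f = 0
∇ D_q ∇ (∇ ∘ D_q ∘ ∇) (∇ ∘ D_q ∘ ∇) f = 0
(-4((∇ ∘ D_q ∘ ∇)^3)) f = 0

g(x) = 0
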